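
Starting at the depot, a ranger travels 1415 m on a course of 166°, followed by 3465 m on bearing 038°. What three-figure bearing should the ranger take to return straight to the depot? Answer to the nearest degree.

241°

Leg 1 (166°, 1415 m): east 1415 sin 166° = 342.32, north 1415 cos 166° = -1372.97
Leg 2 (038°, 3465 m): east 3465 sin 38° = 2133.27, north 3465 cos 38° = 2730.46
Net displacement: 2475.59 east, 1357.49 north. Direction back to start is (-2475.59, -1357.49): bearing = atan2(-2475.59, -1357.49) mod 360° = 241.26° ≈ 241°.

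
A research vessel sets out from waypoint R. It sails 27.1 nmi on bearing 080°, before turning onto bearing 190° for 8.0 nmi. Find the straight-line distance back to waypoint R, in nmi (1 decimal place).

Leg 1 (080°, 27.1 nmi): east 27.1 sin 80° = 26.69, north 27.1 cos 80° = 4.71
Leg 2 (190°, 8.0 nmi): east 8.0 sin 190° = -1.39, north 8.0 cos 190° = -7.88
Net: 25.30 east, -3.17 north. Distance = √((25.30)² + (-3.17)²) = 25.497 nmi.

25.5 nmi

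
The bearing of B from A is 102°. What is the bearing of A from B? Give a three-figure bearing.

Back-bearing = 102° + 180° = 282°.

282°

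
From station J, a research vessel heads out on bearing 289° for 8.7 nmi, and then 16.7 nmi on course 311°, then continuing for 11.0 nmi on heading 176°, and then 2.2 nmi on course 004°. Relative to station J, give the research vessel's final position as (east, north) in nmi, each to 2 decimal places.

(-19.91, 5.01)

Leg 1 (289°, 8.7 nmi): east 8.7 sin 289° = -8.23, north 8.7 cos 289° = 2.83
Leg 2 (311°, 16.7 nmi): east 16.7 sin 311° = -12.60, north 16.7 cos 311° = 10.96
Leg 3 (176°, 11.0 nmi): east 11.0 sin 176° = 0.77, north 11.0 cos 176° = -10.97
Leg 4 (004°, 2.2 nmi): east 2.2 sin 4° = 0.15, north 2.2 cos 4° = 2.19
Summing: -19.91 nmi east, 5.01 nmi north → (-19.91, 5.01).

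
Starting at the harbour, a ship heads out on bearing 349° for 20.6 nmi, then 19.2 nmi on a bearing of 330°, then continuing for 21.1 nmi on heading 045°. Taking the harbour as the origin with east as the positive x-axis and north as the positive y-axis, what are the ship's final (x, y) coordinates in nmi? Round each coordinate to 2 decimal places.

Leg 1 (349°, 20.6 nmi): east 20.6 sin 349° = -3.93, north 20.6 cos 349° = 20.22
Leg 2 (330°, 19.2 nmi): east 19.2 sin 330° = -9.60, north 19.2 cos 330° = 16.63
Leg 3 (045°, 21.1 nmi): east 21.1 sin 45° = 14.92, north 21.1 cos 45° = 14.92
Summing: 1.39 nmi east, 51.77 nmi north → (1.39, 51.77).

(1.39, 51.77)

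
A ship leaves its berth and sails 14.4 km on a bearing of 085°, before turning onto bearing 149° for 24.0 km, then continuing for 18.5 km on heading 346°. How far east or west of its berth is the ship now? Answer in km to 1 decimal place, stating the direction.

Leg 1 (085°, 14.4 km): east 14.4 sin 85° = 14.35, north 14.4 cos 85° = 1.26
Leg 2 (149°, 24.0 km): east 24.0 sin 149° = 12.36, north 24.0 cos 149° = -20.57
Leg 3 (346°, 18.5 km): east 18.5 sin 346° = -4.48, north 18.5 cos 346° = 17.95
Net east component: 22.23 km.

22.2 km east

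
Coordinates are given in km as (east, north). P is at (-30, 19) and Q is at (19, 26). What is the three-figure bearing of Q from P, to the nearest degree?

Δeast = 19 − -30 = 49.00; Δnorth = 26 − 19 = 7.00.
Bearing = atan2(Δeast, Δnorth) mod 360° = 81.87° ≈ 082°.

082°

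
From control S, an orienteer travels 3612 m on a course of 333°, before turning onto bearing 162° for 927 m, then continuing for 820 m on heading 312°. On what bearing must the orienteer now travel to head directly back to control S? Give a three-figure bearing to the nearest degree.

146°

Leg 1 (333°, 3612 m): east 3612 sin 333° = -1639.81, north 3612 cos 333° = 3218.32
Leg 2 (162°, 927 m): east 927 sin 162° = 286.46, north 927 cos 162° = -881.63
Leg 3 (312°, 820 m): east 820 sin 312° = -609.38, north 820 cos 312° = 548.69
Net displacement: -1962.73 east, 2885.37 north. Direction back to start is (1962.73, -2885.37): bearing = atan2(1962.73, -2885.37) mod 360° = 145.78° ≈ 146°.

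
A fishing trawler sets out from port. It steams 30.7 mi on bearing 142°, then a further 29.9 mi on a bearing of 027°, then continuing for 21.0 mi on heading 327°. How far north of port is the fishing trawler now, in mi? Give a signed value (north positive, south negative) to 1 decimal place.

20.1 mi

Leg 1 (142°, 30.7 mi): east 30.7 sin 142° = 18.90, north 30.7 cos 142° = -24.19
Leg 2 (027°, 29.9 mi): east 29.9 sin 27° = 13.57, north 29.9 cos 27° = 26.64
Leg 3 (327°, 21.0 mi): east 21.0 sin 327° = -11.44, north 21.0 cos 327° = 17.61
Net north component: 20.06 mi.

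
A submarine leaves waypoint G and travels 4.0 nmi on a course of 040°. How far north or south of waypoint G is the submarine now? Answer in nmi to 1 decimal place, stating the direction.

3.1 nmi north

Leg 1 (040°, 4.0 nmi): east 4.0 sin 40° = 2.57, north 4.0 cos 40° = 3.06
Net north component: 3.06 nmi.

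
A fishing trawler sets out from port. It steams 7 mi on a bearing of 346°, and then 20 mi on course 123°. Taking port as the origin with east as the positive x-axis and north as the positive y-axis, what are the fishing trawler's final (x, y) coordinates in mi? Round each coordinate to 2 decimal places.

Leg 1 (346°, 7 mi): east 7 sin 346° = -1.69, north 7 cos 346° = 6.79
Leg 2 (123°, 20 mi): east 20 sin 123° = 16.77, north 20 cos 123° = -10.89
Summing: 15.08 mi east, -4.10 mi north → (15.08, -4.10).

(15.08, -4.10)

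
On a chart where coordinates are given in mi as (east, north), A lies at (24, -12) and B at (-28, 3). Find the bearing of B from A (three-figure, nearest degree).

Δeast = -28 − 24 = -52.00; Δnorth = 3 − -12 = 15.00.
Bearing = atan2(Δeast, Δnorth) mod 360° = 286.09° ≈ 286°.

286°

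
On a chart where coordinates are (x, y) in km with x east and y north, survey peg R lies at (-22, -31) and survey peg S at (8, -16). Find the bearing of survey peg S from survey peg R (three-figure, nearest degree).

063°

Δeast = 8 − -22 = 30.00; Δnorth = -16 − -31 = 15.00.
Bearing = atan2(Δeast, Δnorth) mod 360° = 63.43° ≈ 063°.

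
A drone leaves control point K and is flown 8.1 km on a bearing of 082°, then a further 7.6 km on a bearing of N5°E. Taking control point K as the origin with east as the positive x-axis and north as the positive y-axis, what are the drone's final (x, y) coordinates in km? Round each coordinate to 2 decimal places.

(8.68, 8.70)

Leg 1 (082°, 8.1 km): east 8.1 sin 82° = 8.02, north 8.1 cos 82° = 1.13
Leg 2 (N5°E, 7.6 km): east 7.6 sin 5° = 0.66, north 7.6 cos 5° = 7.57
Summing: 8.68 km east, 8.70 km north → (8.68, 8.70).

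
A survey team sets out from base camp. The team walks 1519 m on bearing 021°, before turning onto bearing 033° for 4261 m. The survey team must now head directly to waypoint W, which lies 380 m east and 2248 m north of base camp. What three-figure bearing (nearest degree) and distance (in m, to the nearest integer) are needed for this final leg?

Leg 1 (021°, 1519 m): east 1519 sin 21° = 544.36, north 1519 cos 21° = 1418.11
Leg 2 (033°, 4261 m): east 4261 sin 33° = 2320.71, north 4261 cos 33° = 3573.58
Current position: (2865.07, 4991.68). Target: (380, 2248). Remaining: Δeast = -2485.07, Δnorth = -2743.68.
Bearing = atan2(-2485.07, -2743.68) mod 360° = 222.17°; distance = √((-2485.07)² + (-2743.68)²) = 3701.805 m.

222°, 3702 m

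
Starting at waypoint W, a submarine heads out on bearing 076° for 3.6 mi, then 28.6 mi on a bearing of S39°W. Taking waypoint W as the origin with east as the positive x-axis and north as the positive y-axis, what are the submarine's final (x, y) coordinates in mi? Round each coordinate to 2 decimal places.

(-14.51, -21.36)

Leg 1 (076°, 3.6 mi): east 3.6 sin 76° = 3.49, north 3.6 cos 76° = 0.87
Leg 2 (S39°W, 28.6 mi): east 28.6 sin 219° = -18.00, north 28.6 cos 219° = -22.23
Summing: -14.51 mi east, -21.36 mi north → (-14.51, -21.36).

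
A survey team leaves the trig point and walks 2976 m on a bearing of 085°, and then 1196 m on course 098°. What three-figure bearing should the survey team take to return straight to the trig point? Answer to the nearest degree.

269°

Leg 1 (085°, 2976 m): east 2976 sin 85° = 2964.68, north 2976 cos 85° = 259.38
Leg 2 (098°, 1196 m): east 1196 sin 98° = 1184.36, north 1196 cos 98° = -166.45
Net displacement: 4149.04 east, 92.92 north. Direction back to start is (-4149.04, -92.92): bearing = atan2(-4149.04, -92.92) mod 360° = 268.72° ≈ 269°.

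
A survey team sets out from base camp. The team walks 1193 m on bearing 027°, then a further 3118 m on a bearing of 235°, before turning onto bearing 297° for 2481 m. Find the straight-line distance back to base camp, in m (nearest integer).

4242 m

Leg 1 (027°, 1193 m): east 1193 sin 27° = 541.61, north 1193 cos 27° = 1062.97
Leg 2 (235°, 3118 m): east 3118 sin 235° = -2554.12, north 3118 cos 235° = -1788.41
Leg 3 (297°, 2481 m): east 2481 sin 297° = -2210.59, north 2481 cos 297° = 1126.35
Net: -4223.09 east, 400.91 north. Distance = √((-4223.09)² + (400.91)²) = 4242.080 m.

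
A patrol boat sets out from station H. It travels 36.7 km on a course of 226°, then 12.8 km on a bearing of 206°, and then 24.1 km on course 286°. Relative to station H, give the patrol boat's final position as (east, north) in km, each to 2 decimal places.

(-55.18, -30.36)

Leg 1 (226°, 36.7 km): east 36.7 sin 226° = -26.40, north 36.7 cos 226° = -25.49
Leg 2 (206°, 12.8 km): east 12.8 sin 206° = -5.61, north 12.8 cos 206° = -11.50
Leg 3 (286°, 24.1 km): east 24.1 sin 286° = -23.17, north 24.1 cos 286° = 6.64
Summing: -55.18 km east, -30.36 km north → (-55.18, -30.36).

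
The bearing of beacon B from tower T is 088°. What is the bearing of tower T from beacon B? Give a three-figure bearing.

Back-bearing = 088° + 180° = 268°.

268°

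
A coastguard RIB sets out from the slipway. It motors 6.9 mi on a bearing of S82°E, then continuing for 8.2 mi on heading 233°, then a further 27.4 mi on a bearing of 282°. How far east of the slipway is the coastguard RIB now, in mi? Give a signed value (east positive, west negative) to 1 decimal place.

Leg 1 (S82°E, 6.9 mi): east 6.9 sin 98° = 6.83, north 6.9 cos 98° = -0.96
Leg 2 (233°, 8.2 mi): east 8.2 sin 233° = -6.55, north 8.2 cos 233° = -4.93
Leg 3 (282°, 27.4 mi): east 27.4 sin 282° = -26.80, north 27.4 cos 282° = 5.70
Net east component: -26.52 mi.

-26.5 mi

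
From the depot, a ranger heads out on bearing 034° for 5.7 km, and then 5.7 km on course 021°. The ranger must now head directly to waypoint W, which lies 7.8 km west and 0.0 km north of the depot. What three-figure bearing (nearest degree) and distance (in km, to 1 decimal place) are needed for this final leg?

Leg 1 (034°, 5.7 km): east 5.7 sin 34° = 3.19, north 5.7 cos 34° = 4.73
Leg 2 (021°, 5.7 km): east 5.7 sin 21° = 2.04, north 5.7 cos 21° = 5.32
Current position: (5.23, 10.05). Target: (-7.8, -0.0). Remaining: Δeast = -13.03, Δnorth = -10.05.
Bearing = atan2(-13.03, -10.05) mod 360° = 232.37°; distance = √((-13.03)² + (-10.05)²) = 16.454 km.

232°, 16.5 km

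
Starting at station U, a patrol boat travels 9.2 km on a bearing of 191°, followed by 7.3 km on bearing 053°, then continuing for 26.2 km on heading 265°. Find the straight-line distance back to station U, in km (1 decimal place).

Leg 1 (191°, 9.2 km): east 9.2 sin 191° = -1.76, north 9.2 cos 191° = -9.03
Leg 2 (053°, 7.3 km): east 7.3 sin 53° = 5.83, north 7.3 cos 53° = 4.39
Leg 3 (265°, 26.2 km): east 26.2 sin 265° = -26.10, north 26.2 cos 265° = -2.28
Net: -22.03 east, -6.92 north. Distance = √((-22.03)² + (-6.92)²) = 23.088 km.

23.1 km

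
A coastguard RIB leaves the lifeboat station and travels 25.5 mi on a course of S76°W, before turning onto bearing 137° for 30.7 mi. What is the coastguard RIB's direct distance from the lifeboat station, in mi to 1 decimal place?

Leg 1 (S76°W, 25.5 mi): east 25.5 sin 256° = -24.74, north 25.5 cos 256° = -6.17
Leg 2 (137°, 30.7 mi): east 30.7 sin 137° = 20.94, north 30.7 cos 137° = -22.45
Net: -3.81 east, -28.62 north. Distance = √((-3.81)² + (-28.62)²) = 28.873 mi.

28.9 mi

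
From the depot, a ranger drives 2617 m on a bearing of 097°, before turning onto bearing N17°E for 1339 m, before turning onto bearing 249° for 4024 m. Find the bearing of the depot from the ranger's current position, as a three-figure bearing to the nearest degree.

058°

Leg 1 (097°, 2617 m): east 2617 sin 97° = 2597.49, north 2617 cos 97° = -318.93
Leg 2 (N17°E, 1339 m): east 1339 sin 17° = 391.49, north 1339 cos 17° = 1280.49
Leg 3 (249°, 4024 m): east 4024 sin 249° = -3756.73, north 4024 cos 249° = -1442.07
Net displacement: -767.75 east, -480.51 north. Direction back to start is (767.75, 480.51): bearing = atan2(767.75, 480.51) mod 360° = 57.96° ≈ 058°.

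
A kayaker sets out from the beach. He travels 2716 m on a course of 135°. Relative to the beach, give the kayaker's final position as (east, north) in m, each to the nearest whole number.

(1921, -1921)

Leg 1 (135°, 2716 m): east 2716 sin 135° = 1920.50, north 2716 cos 135° = -1920.50
Summing: 1920.50 m east, -1920.50 m north → (1921, -1921).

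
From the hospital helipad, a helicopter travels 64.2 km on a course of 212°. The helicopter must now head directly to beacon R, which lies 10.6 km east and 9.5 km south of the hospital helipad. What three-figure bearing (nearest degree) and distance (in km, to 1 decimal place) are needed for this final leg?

045°, 63.3 km

Leg 1 (212°, 64.2 km): east 64.2 sin 212° = -34.02, north 64.2 cos 212° = -54.44
Current position: (-34.02, -54.44). Target: (10.6, -9.5). Remaining: Δeast = 44.62, Δnorth = 44.94.
Bearing = atan2(44.62, 44.94) mod 360° = 44.79°; distance = √((44.62)² + (44.94)²) = 63.333 km.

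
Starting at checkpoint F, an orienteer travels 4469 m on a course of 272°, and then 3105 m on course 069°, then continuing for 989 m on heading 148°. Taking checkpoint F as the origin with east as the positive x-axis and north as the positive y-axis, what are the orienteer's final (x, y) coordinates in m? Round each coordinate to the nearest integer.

Leg 1 (272°, 4469 m): east 4469 sin 272° = -4466.28, north 4469 cos 272° = 155.97
Leg 2 (069°, 3105 m): east 3105 sin 69° = 2898.77, north 3105 cos 69° = 1112.73
Leg 3 (148°, 989 m): east 989 sin 148° = 524.09, north 989 cos 148° = -838.72
Summing: -1043.42 m east, 429.98 m north → (-1043, 430).

(-1043, 430)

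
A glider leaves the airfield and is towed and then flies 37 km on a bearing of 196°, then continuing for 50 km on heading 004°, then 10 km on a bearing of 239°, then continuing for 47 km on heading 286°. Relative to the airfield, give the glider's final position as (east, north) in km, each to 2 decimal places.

Leg 1 (196°, 37 km): east 37 sin 196° = -10.20, north 37 cos 196° = -35.57
Leg 2 (004°, 50 km): east 50 sin 4° = 3.49, north 50 cos 4° = 49.88
Leg 3 (239°, 10 km): east 10 sin 239° = -8.57, north 10 cos 239° = -5.15
Leg 4 (286°, 47 km): east 47 sin 286° = -45.18, north 47 cos 286° = 12.95
Summing: -60.46 km east, 22.12 km north → (-60.46, 22.12).

(-60.46, 22.12)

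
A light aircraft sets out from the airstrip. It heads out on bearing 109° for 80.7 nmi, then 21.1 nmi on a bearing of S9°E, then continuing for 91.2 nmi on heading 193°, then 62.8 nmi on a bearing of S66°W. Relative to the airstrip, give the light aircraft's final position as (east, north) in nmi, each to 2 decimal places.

Leg 1 (109°, 80.7 nmi): east 80.7 sin 109° = 76.30, north 80.7 cos 109° = -26.27
Leg 2 (S9°E, 21.1 nmi): east 21.1 sin 171° = 3.30, north 21.1 cos 171° = -20.84
Leg 3 (193°, 91.2 nmi): east 91.2 sin 193° = -20.52, north 91.2 cos 193° = -88.86
Leg 4 (S66°W, 62.8 nmi): east 62.8 sin 246° = -57.37, north 62.8 cos 246° = -25.54
Summing: 1.72 nmi east, -161.52 nmi north → (1.72, -161.52).

(1.72, -161.52)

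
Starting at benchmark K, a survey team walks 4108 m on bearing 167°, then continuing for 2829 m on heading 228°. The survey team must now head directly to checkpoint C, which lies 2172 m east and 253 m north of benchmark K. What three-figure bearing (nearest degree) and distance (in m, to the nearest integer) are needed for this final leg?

029°, 7002 m

Leg 1 (167°, 4108 m): east 4108 sin 167° = 924.10, north 4108 cos 167° = -4002.71
Leg 2 (228°, 2829 m): east 2829 sin 228° = -2102.36, north 2829 cos 228° = -1892.97
Current position: (-1178.26, -5895.68). Target: (2172, 253). Remaining: Δeast = 3350.26, Δnorth = 6148.68.
Bearing = atan2(3350.26, 6148.68) mod 360° = 28.58°; distance = √((3350.26)² + (6148.68)²) = 7002.180 m.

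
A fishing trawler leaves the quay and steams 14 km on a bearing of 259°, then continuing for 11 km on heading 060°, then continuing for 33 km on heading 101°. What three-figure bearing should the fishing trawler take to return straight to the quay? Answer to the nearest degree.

277°

Leg 1 (259°, 14 km): east 14 sin 259° = -13.74, north 14 cos 259° = -2.67
Leg 2 (060°, 11 km): east 11 sin 60° = 9.53, north 11 cos 60° = 5.50
Leg 3 (101°, 33 km): east 33 sin 101° = 32.39, north 33 cos 101° = -6.30
Net displacement: 28.18 east, -3.47 north. Direction back to start is (-28.18, 3.47): bearing = atan2(-28.18, 3.47) mod 360° = 277.02° ≈ 277°.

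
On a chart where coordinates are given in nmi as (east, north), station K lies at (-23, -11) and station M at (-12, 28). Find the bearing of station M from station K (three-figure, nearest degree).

Δeast = -12 − -23 = 11.00; Δnorth = 28 − -11 = 39.00.
Bearing = atan2(Δeast, Δnorth) mod 360° = 15.75° ≈ 016°.

016°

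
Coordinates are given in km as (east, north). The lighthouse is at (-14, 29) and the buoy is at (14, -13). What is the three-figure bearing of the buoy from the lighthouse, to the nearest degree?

146°

Δeast = 14 − -14 = 28.00; Δnorth = -13 − 29 = -42.00.
Bearing = atan2(Δeast, Δnorth) mod 360° = 146.31° ≈ 146°.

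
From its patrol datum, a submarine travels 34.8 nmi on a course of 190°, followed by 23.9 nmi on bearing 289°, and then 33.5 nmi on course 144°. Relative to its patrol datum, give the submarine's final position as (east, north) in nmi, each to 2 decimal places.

(-8.95, -53.59)

Leg 1 (190°, 34.8 nmi): east 34.8 sin 190° = -6.04, north 34.8 cos 190° = -34.27
Leg 2 (289°, 23.9 nmi): east 23.9 sin 289° = -22.60, north 23.9 cos 289° = 7.78
Leg 3 (144°, 33.5 nmi): east 33.5 sin 144° = 19.69, north 33.5 cos 144° = -27.10
Summing: -8.95 nmi east, -53.59 nmi north → (-8.95, -53.59).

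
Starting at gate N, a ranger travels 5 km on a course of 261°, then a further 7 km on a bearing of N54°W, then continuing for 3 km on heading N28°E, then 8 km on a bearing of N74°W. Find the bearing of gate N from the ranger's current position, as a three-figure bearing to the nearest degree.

116°

Leg 1 (261°, 5 km): east 5 sin 261° = -4.94, north 5 cos 261° = -0.78
Leg 2 (N54°W, 7 km): east 7 sin 306° = -5.66, north 7 cos 306° = 4.11
Leg 3 (N28°E, 3 km): east 3 sin 28° = 1.41, north 3 cos 28° = 2.65
Leg 4 (N74°W, 8 km): east 8 sin 286° = -7.69, north 8 cos 286° = 2.21
Net displacement: -16.88 east, 8.19 north. Direction back to start is (16.88, -8.19): bearing = atan2(16.88, -8.19) mod 360° = 115.87° ≈ 116°.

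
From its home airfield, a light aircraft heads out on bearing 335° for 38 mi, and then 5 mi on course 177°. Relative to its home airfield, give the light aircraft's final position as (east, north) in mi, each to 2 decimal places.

Leg 1 (335°, 38 mi): east 38 sin 335° = -16.06, north 38 cos 335° = 34.44
Leg 2 (177°, 5 mi): east 5 sin 177° = 0.26, north 5 cos 177° = -4.99
Summing: -15.80 mi east, 29.45 mi north → (-15.80, 29.45).

(-15.80, 29.45)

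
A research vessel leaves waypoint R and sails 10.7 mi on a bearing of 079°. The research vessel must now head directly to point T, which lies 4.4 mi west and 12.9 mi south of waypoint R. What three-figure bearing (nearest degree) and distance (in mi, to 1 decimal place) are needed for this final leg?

Leg 1 (079°, 10.7 mi): east 10.7 sin 79° = 10.50, north 10.7 cos 79° = 2.04
Current position: (10.50, 2.04). Target: (-4.4, -12.9). Remaining: Δeast = -14.90, Δnorth = -14.94.
Bearing = atan2(-14.90, -14.94) mod 360° = 224.93°; distance = √((-14.90)² + (-14.94)²) = 21.104 mi.

225°, 21.1 mi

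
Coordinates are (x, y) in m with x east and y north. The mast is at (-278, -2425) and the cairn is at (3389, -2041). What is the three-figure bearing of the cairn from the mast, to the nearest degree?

084°

Δeast = 3389 − -278 = 3667.00; Δnorth = -2041 − -2425 = 384.00.
Bearing = atan2(Δeast, Δnorth) mod 360° = 84.02° ≈ 084°.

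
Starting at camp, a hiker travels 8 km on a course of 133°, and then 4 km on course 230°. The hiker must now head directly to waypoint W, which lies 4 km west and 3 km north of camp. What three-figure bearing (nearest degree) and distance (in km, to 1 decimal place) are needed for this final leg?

328°, 12.9 km

Leg 1 (133°, 8 km): east 8 sin 133° = 5.85, north 8 cos 133° = -5.46
Leg 2 (230°, 4 km): east 4 sin 230° = -3.06, north 4 cos 230° = -2.57
Current position: (2.79, -8.03). Target: (-4, 3). Remaining: Δeast = -6.79, Δnorth = 11.03.
Bearing = atan2(-6.79, 11.03) mod 360° = 328.39°; distance = √((-6.79)² + (11.03)²) = 12.948 km.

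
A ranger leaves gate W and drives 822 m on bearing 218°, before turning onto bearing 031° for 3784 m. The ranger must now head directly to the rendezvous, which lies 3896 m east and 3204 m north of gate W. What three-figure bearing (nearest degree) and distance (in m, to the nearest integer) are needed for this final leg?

076°, 2527 m

Leg 1 (218°, 822 m): east 822 sin 218° = -506.07, north 822 cos 218° = -647.74
Leg 2 (031°, 3784 m): east 3784 sin 31° = 1948.90, north 3784 cos 31° = 3243.52
Current position: (1442.83, 2595.78). Target: (3896, 3204). Remaining: Δeast = 2453.17, Δnorth = 608.22.
Bearing = atan2(2453.17, 608.22) mod 360° = 76.08°; distance = √((2453.17)² + (608.22)²) = 2527.445 m.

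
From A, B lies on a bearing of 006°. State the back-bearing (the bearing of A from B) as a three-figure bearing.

186°

Back-bearing = 006° + 180° = 186°.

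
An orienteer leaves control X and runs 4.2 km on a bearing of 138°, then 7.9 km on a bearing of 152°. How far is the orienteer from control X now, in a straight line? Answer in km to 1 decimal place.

12.0 km

Leg 1 (138°, 4.2 km): east 4.2 sin 138° = 2.81, north 4.2 cos 138° = -3.12
Leg 2 (152°, 7.9 km): east 7.9 sin 152° = 3.71, north 7.9 cos 152° = -6.98
Net: 6.52 east, -10.10 north. Distance = √((6.52)² + (-10.10)²) = 12.018 km.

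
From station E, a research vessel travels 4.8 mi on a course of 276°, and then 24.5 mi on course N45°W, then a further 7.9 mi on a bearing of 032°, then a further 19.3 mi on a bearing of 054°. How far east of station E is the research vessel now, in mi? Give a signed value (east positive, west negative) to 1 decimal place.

Leg 1 (276°, 4.8 mi): east 4.8 sin 276° = -4.77, north 4.8 cos 276° = 0.50
Leg 2 (N45°W, 24.5 mi): east 24.5 sin 315° = -17.32, north 24.5 cos 315° = 17.32
Leg 3 (032°, 7.9 mi): east 7.9 sin 32° = 4.19, north 7.9 cos 32° = 6.70
Leg 4 (054°, 19.3 mi): east 19.3 sin 54° = 15.61, north 19.3 cos 54° = 11.34
Net east component: -2.30 mi.

-2.3 mi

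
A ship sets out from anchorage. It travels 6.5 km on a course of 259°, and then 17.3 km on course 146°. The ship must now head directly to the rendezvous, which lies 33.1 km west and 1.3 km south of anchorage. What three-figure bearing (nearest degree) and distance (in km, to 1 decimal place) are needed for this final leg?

291°, 39.1 km

Leg 1 (259°, 6.5 km): east 6.5 sin 259° = -6.38, north 6.5 cos 259° = -1.24
Leg 2 (146°, 17.3 km): east 17.3 sin 146° = 9.67, north 17.3 cos 146° = -14.34
Current position: (3.29, -15.58). Target: (-33.1, -1.3). Remaining: Δeast = -36.39, Δnorth = 14.28.
Bearing = atan2(-36.39, 14.28) mod 360° = 291.43°; distance = √((-36.39)² + (14.28)²) = 39.096 km.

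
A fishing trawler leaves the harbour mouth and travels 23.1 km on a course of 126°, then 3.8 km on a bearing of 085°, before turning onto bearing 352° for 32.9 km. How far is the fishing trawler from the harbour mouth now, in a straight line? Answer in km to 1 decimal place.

Leg 1 (126°, 23.1 km): east 23.1 sin 126° = 18.69, north 23.1 cos 126° = -13.58
Leg 2 (085°, 3.8 km): east 3.8 sin 85° = 3.79, north 3.8 cos 85° = 0.33
Leg 3 (352°, 32.9 km): east 32.9 sin 352° = -4.58, north 32.9 cos 352° = 32.58
Net: 17.90 east, 19.33 north. Distance = √((17.90)² + (19.33)²) = 26.344 km.

26.3 km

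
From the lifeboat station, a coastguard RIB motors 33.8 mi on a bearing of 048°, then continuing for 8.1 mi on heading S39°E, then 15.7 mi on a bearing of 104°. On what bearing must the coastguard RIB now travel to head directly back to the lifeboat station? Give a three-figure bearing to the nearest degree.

255°

Leg 1 (048°, 33.8 mi): east 33.8 sin 48° = 25.12, north 33.8 cos 48° = 22.62
Leg 2 (S39°E, 8.1 mi): east 8.1 sin 141° = 5.10, north 8.1 cos 141° = -6.29
Leg 3 (104°, 15.7 mi): east 15.7 sin 104° = 15.23, north 15.7 cos 104° = -3.80
Net displacement: 45.45 east, 12.52 north. Direction back to start is (-45.45, -12.52): bearing = atan2(-45.45, -12.52) mod 360° = 254.59° ≈ 255°.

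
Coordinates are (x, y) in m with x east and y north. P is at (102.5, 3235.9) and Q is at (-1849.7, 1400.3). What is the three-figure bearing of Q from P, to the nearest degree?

Δeast = -1849.7 − 102.5 = -1952.20; Δnorth = 1400.3 − 3235.9 = -1835.60.
Bearing = atan2(Δeast, Δnorth) mod 360° = 226.76° ≈ 227°.

227°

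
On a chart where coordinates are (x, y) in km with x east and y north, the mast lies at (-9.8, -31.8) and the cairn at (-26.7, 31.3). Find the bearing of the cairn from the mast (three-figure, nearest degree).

Δeast = -26.7 − -9.8 = -16.90; Δnorth = 31.3 − -31.8 = 63.10.
Bearing = atan2(Δeast, Δnorth) mod 360° = 345.01° ≈ 345°.

345°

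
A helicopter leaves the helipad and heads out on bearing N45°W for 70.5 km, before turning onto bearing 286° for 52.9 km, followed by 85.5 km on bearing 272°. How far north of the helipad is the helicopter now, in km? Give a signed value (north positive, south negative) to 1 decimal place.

67.4 km

Leg 1 (N45°W, 70.5 km): east 70.5 sin 315° = -49.85, north 70.5 cos 315° = 49.85
Leg 2 (286°, 52.9 km): east 52.9 sin 286° = -50.85, north 52.9 cos 286° = 14.58
Leg 3 (272°, 85.5 km): east 85.5 sin 272° = -85.45, north 85.5 cos 272° = 2.98
Net north component: 67.42 km.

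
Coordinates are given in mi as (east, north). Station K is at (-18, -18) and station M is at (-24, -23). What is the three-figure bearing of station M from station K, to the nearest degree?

230°

Δeast = -24 − -18 = -6.00; Δnorth = -23 − -18 = -5.00.
Bearing = atan2(Δeast, Δnorth) mod 360° = 230.19° ≈ 230°.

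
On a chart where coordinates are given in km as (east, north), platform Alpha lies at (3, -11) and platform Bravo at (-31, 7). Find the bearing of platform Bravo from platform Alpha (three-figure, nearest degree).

298°

Δeast = -31 − 3 = -34.00; Δnorth = 7 − -11 = 18.00.
Bearing = atan2(Δeast, Δnorth) mod 360° = 297.90° ≈ 298°.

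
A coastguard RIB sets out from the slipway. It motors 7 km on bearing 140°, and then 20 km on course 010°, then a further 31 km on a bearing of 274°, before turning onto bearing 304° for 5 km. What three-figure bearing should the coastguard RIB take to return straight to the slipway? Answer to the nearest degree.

125°

Leg 1 (140°, 7 km): east 7 sin 140° = 4.50, north 7 cos 140° = -5.36
Leg 2 (010°, 20 km): east 20 sin 10° = 3.47, north 20 cos 10° = 19.70
Leg 3 (274°, 31 km): east 31 sin 274° = -30.92, north 31 cos 274° = 2.16
Leg 4 (304°, 5 km): east 5 sin 304° = -4.15, north 5 cos 304° = 2.80
Net displacement: -27.10 east, 19.29 north. Direction back to start is (27.10, -19.29): bearing = atan2(27.10, -19.29) mod 360° = 125.45° ≈ 125°.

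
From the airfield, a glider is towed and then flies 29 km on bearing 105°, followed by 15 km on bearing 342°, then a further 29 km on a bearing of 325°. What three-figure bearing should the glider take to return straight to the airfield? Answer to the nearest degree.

192°

Leg 1 (105°, 29 km): east 29 sin 105° = 28.01, north 29 cos 105° = -7.51
Leg 2 (342°, 15 km): east 15 sin 342° = -4.64, north 15 cos 342° = 14.27
Leg 3 (325°, 29 km): east 29 sin 325° = -16.63, north 29 cos 325° = 23.76
Net displacement: 6.74 east, 30.52 north. Direction back to start is (-6.74, -30.52): bearing = atan2(-6.74, -30.52) mod 360° = 192.46° ≈ 192°.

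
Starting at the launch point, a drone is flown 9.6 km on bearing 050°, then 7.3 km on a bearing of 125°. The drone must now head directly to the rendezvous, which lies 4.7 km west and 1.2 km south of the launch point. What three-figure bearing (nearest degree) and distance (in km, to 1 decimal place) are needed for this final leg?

260°, 18.3 km

Leg 1 (050°, 9.6 km): east 9.6 sin 50° = 7.35, north 9.6 cos 50° = 6.17
Leg 2 (125°, 7.3 km): east 7.3 sin 125° = 5.98, north 7.3 cos 125° = -4.19
Current position: (13.33, 1.98). Target: (-4.7, -1.2). Remaining: Δeast = -18.03, Δnorth = -3.18.
Bearing = atan2(-18.03, -3.18) mod 360° = 259.99°; distance = √((-18.03)² + (-3.18)²) = 18.313 km.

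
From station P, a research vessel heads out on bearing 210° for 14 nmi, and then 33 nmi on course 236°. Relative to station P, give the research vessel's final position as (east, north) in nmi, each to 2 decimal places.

Leg 1 (210°, 14 nmi): east 14 sin 210° = -7.00, north 14 cos 210° = -12.12
Leg 2 (236°, 33 nmi): east 33 sin 236° = -27.36, north 33 cos 236° = -18.45
Summing: -34.36 nmi east, -30.58 nmi north → (-34.36, -30.58).

(-34.36, -30.58)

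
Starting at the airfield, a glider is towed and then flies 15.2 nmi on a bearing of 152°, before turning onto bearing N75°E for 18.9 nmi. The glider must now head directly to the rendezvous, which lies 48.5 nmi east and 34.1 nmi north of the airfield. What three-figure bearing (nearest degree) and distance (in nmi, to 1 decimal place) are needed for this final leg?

028°, 48.5 nmi

Leg 1 (152°, 15.2 nmi): east 15.2 sin 152° = 7.14, north 15.2 cos 152° = -13.42
Leg 2 (N75°E, 18.9 nmi): east 18.9 sin 75° = 18.26, north 18.9 cos 75° = 4.89
Current position: (25.39, -8.53). Target: (48.5, 34.1). Remaining: Δeast = 23.11, Δnorth = 42.63.
Bearing = atan2(23.11, 42.63) mod 360° = 28.46°; distance = √((23.11)² + (42.63)²) = 48.489 nmi.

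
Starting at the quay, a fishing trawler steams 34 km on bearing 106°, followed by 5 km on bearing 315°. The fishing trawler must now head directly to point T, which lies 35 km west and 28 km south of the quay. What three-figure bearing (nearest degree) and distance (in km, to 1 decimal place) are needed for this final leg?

Leg 1 (106°, 34 km): east 34 sin 106° = 32.68, north 34 cos 106° = -9.37
Leg 2 (315°, 5 km): east 5 sin 315° = -3.54, north 5 cos 315° = 3.54
Current position: (29.15, -5.84). Target: (-35, -28). Remaining: Δeast = -64.15, Δnorth = -22.16.
Bearing = atan2(-64.15, -22.16) mod 360° = 250.94°; distance = √((-64.15)² + (-22.16)²) = 67.868 km.

251°, 67.9 km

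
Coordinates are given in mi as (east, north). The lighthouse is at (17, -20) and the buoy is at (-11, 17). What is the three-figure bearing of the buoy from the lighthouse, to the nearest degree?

323°

Δeast = -11 − 17 = -28.00; Δnorth = 17 − -20 = 37.00.
Bearing = atan2(Δeast, Δnorth) mod 360° = 322.88° ≈ 323°.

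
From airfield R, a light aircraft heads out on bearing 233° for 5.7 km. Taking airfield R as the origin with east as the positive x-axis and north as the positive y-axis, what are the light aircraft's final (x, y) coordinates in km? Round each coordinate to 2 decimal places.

Leg 1 (233°, 5.7 km): east 5.7 sin 233° = -4.55, north 5.7 cos 233° = -3.43
Summing: -4.55 km east, -3.43 km north → (-4.55, -3.43).

(-4.55, -3.43)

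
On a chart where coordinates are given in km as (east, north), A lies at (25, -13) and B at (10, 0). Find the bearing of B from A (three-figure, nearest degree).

Δeast = 10 − 25 = -15.00; Δnorth = 0 − -13 = 13.00.
Bearing = atan2(Δeast, Δnorth) mod 360° = 310.91° ≈ 311°.

311°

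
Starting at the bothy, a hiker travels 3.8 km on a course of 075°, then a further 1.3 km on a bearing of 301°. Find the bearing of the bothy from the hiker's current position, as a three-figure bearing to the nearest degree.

Leg 1 (075°, 3.8 km): east 3.8 sin 75° = 3.67, north 3.8 cos 75° = 0.98
Leg 2 (301°, 1.3 km): east 1.3 sin 301° = -1.11, north 1.3 cos 301° = 0.67
Net displacement: 2.56 east, 1.65 north. Direction back to start is (-2.56, -1.65): bearing = atan2(-2.56, -1.65) mod 360° = 237.11° ≈ 237°.

237°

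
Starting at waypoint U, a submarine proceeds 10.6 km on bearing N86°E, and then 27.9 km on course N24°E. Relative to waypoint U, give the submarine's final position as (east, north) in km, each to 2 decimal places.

(21.92, 26.23)

Leg 1 (N86°E, 10.6 km): east 10.6 sin 86° = 10.57, north 10.6 cos 86° = 0.74
Leg 2 (N24°E, 27.9 km): east 27.9 sin 24° = 11.35, north 27.9 cos 24° = 25.49
Summing: 21.92 km east, 26.23 km north → (21.92, 26.23).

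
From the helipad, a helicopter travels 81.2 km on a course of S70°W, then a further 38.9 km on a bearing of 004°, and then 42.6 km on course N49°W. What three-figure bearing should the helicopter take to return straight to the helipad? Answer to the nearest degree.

Leg 1 (S70°W, 81.2 km): east 81.2 sin 250° = -76.30, north 81.2 cos 250° = -27.77
Leg 2 (004°, 38.9 km): east 38.9 sin 4° = 2.71, north 38.9 cos 4° = 38.81
Leg 3 (N49°W, 42.6 km): east 42.6 sin 311° = -32.15, north 42.6 cos 311° = 27.95
Net displacement: -105.74 east, 38.98 north. Direction back to start is (105.74, -38.98): bearing = atan2(105.74, -38.98) mod 360° = 110.24° ≈ 110°.

110°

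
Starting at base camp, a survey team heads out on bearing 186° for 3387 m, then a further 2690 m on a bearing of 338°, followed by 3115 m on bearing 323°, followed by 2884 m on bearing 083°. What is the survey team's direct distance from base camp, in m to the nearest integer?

Leg 1 (186°, 3387 m): east 3387 sin 186° = -354.04, north 3387 cos 186° = -3368.45
Leg 2 (338°, 2690 m): east 2690 sin 338° = -1007.69, north 2690 cos 338° = 2494.12
Leg 3 (323°, 3115 m): east 3115 sin 323° = -1874.65, north 3115 cos 323° = 2487.75
Leg 4 (083°, 2884 m): east 2884 sin 83° = 2862.50, north 2884 cos 83° = 351.47
Net: -373.88 east, 1964.90 north. Distance = √((-373.88)² + (1964.90)²) = 2000.154 m.

2000 m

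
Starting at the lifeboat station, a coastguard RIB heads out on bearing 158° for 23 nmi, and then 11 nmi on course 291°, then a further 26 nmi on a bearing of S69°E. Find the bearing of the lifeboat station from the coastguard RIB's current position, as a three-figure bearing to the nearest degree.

Leg 1 (158°, 23 nmi): east 23 sin 158° = 8.62, north 23 cos 158° = -21.33
Leg 2 (291°, 11 nmi): east 11 sin 291° = -10.27, north 11 cos 291° = 3.94
Leg 3 (S69°E, 26 nmi): east 26 sin 111° = 24.27, north 26 cos 111° = -9.32
Net displacement: 22.62 east, -26.70 north. Direction back to start is (-22.62, 26.70): bearing = atan2(-22.62, 26.70) mod 360° = 319.73° ≈ 320°.

320°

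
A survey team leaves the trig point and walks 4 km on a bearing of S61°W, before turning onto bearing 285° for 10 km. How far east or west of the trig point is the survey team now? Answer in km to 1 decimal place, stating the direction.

Leg 1 (S61°W, 4 km): east 4 sin 241° = -3.50, north 4 cos 241° = -1.94
Leg 2 (285°, 10 km): east 10 sin 285° = -9.66, north 10 cos 285° = 2.59
Net east component: -13.16 km.

13.2 km west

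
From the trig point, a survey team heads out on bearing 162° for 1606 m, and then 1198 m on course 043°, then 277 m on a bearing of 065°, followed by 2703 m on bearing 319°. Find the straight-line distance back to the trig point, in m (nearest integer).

Leg 1 (162°, 1606 m): east 1606 sin 162° = 496.28, north 1606 cos 162° = -1527.40
Leg 2 (043°, 1198 m): east 1198 sin 43° = 817.03, north 1198 cos 43° = 876.16
Leg 3 (065°, 277 m): east 277 sin 65° = 251.05, north 277 cos 65° = 117.07
Leg 4 (319°, 2703 m): east 2703 sin 319° = -1773.33, north 2703 cos 319° = 2039.98
Net: -208.96 east, 1505.81 north. Distance = √((-208.96)² + (1505.81)²) = 1520.240 m.

1520 m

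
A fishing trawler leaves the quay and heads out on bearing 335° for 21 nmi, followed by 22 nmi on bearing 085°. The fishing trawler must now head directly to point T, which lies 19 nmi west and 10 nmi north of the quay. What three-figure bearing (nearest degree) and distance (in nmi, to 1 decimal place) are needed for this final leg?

251°, 33.9 nmi

Leg 1 (335°, 21 nmi): east 21 sin 335° = -8.87, north 21 cos 335° = 19.03
Leg 2 (085°, 22 nmi): east 22 sin 85° = 21.92, north 22 cos 85° = 1.92
Current position: (13.04, 20.95). Target: (-19, 10). Remaining: Δeast = -32.04, Δnorth = -10.95.
Bearing = atan2(-32.04, -10.95) mod 360° = 251.13°; distance = √((-32.04)² + (-10.95)²) = 33.861 nmi.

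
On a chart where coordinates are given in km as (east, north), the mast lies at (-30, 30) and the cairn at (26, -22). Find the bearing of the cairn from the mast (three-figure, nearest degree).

Δeast = 26 − -30 = 56.00; Δnorth = -22 − 30 = -52.00.
Bearing = atan2(Δeast, Δnorth) mod 360° = 132.88° ≈ 133°.

133°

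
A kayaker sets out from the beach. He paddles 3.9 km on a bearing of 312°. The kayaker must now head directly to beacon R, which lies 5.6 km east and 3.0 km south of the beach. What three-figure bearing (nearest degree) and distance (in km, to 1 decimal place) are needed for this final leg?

Leg 1 (312°, 3.9 km): east 3.9 sin 312° = -2.90, north 3.9 cos 312° = 2.61
Current position: (-2.90, 2.61). Target: (5.6, -3.0). Remaining: Δeast = 8.50, Δnorth = -5.61.
Bearing = atan2(8.50, -5.61) mod 360° = 123.43°; distance = √((8.50)² + (-5.61)²) = 10.183 km.

123°, 10.2 km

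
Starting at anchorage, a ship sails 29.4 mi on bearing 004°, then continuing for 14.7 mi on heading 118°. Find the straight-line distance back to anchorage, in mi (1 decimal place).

27.0 mi

Leg 1 (004°, 29.4 mi): east 29.4 sin 4° = 2.05, north 29.4 cos 4° = 29.33
Leg 2 (118°, 14.7 mi): east 14.7 sin 118° = 12.98, north 14.7 cos 118° = -6.90
Net: 15.03 east, 22.43 north. Distance = √((15.03)² + (22.43)²) = 26.998 mi.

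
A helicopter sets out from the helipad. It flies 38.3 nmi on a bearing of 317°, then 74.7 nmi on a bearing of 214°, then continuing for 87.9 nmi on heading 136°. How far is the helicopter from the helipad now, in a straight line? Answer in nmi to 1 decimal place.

Leg 1 (317°, 38.3 nmi): east 38.3 sin 317° = -26.12, north 38.3 cos 317° = 28.01
Leg 2 (214°, 74.7 nmi): east 74.7 sin 214° = -41.77, north 74.7 cos 214° = -61.93
Leg 3 (136°, 87.9 nmi): east 87.9 sin 136° = 61.06, north 87.9 cos 136° = -63.23
Net: -6.83 east, -97.15 north. Distance = √((-6.83)² + (-97.15)²) = 97.388 nmi.

97.4 nmi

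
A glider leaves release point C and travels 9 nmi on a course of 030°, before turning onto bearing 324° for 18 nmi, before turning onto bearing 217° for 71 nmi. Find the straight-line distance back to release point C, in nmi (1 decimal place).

Leg 1 (030°, 9 nmi): east 9 sin 30° = 4.50, north 9 cos 30° = 7.79
Leg 2 (324°, 18 nmi): east 18 sin 324° = -10.58, north 18 cos 324° = 14.56
Leg 3 (217°, 71 nmi): east 71 sin 217° = -42.73, north 71 cos 217° = -56.70
Net: -48.81 east, -34.35 north. Distance = √((-48.81)² + (-34.35)²) = 59.683 nmi.

59.7 nmi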